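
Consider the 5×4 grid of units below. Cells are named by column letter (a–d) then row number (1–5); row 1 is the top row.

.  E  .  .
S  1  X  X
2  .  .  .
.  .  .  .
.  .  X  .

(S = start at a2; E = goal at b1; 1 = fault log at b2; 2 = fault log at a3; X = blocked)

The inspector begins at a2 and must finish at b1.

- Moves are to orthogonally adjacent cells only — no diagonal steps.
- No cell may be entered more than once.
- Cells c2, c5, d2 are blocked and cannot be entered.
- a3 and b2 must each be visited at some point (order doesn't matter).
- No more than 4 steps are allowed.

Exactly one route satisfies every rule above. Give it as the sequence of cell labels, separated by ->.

Any route must reach a3 and b2 and still end at b1 within 4 moves, so the order of the required stops is forced.
Route from a2: down 1 to a3, right 1 to b3, up 2 to b1 — 4 moves in all.
Check: all required cells visited; 4 ≤ 4 moves.

a2 -> a3 -> b3 -> b2 -> b1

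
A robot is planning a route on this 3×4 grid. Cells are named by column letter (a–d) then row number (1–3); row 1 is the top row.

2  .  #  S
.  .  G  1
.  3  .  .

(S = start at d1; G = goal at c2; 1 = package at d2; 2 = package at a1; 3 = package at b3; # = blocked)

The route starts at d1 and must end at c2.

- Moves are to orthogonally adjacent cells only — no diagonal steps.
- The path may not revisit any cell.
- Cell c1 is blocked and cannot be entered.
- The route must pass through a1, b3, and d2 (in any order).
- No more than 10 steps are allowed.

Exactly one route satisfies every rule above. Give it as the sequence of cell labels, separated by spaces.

The budget equals the shortest possible length, so every move has to be on a shortest route through the required cells.
Route from d1: down 2 to d3, left 3 to a3, up 2 to a1, right 1 to b1, down 1 to b2, right 1 to c2 — 10 moves in all.
Check: all required cells visited; 10 ≤ 10 moves.

d1 d2 d3 c3 b3 a3 a2 a1 b1 b2 c2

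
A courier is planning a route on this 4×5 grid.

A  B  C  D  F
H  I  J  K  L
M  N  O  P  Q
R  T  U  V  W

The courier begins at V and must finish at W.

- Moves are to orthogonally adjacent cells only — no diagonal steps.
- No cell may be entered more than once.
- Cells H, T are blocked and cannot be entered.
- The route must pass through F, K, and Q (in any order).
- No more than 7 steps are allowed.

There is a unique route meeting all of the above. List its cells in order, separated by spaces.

The budget equals the shortest possible length, so every move has to be on a shortest route through the required cells.
Route from V: 3× up (reaching D), right to F, 3× down (reaching W) — 7 moves in all.
Check: all required cells visited; 7 ≤ 7 moves.

V P K D F L Q W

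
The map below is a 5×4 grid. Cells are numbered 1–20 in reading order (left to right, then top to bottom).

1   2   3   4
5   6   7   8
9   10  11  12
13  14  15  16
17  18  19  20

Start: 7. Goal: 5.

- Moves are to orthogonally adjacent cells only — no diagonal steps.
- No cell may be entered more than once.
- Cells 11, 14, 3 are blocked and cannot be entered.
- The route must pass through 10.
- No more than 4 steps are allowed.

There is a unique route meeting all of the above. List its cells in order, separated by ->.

7 -> 6 -> 10 -> 9 -> 5

Any route must reach 10 and still end at 5 within 4 moves, so the order of the required stops is forced.
Route from 7: left to 6, down to 10, left to 9, up to 5 — 4 moves in all.
Check: all required cells visited; 4 ≤ 4 moves.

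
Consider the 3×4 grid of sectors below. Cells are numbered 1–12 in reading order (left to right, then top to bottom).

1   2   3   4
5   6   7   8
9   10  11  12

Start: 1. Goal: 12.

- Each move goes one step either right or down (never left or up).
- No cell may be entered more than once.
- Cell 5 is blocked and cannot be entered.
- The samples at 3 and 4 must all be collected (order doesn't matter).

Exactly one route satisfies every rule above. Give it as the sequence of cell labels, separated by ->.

Moves only go right or down, so the column and row indices never decrease.
Route from 1: right 3 to 4, down 2 to 12 — 5 moves in all.
Check: all required cells visited.

1 -> 2 -> 3 -> 4 -> 8 -> 12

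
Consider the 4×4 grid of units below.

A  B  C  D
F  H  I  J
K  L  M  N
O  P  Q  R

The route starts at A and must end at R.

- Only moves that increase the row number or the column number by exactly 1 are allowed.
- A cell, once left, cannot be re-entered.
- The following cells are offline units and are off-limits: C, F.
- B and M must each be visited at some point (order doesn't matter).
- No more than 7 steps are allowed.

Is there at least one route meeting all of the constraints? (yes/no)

yes

One route that works: A → B → H → L → M → Q → R.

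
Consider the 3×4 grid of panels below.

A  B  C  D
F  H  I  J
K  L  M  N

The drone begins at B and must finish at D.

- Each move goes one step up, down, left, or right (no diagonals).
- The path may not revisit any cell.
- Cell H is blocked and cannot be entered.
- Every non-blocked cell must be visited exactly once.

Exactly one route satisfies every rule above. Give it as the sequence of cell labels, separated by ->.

Need to visit all 11 open cells exactly once, starting at B and ending at D.
Route from B: left 1 to A, down 2 to K, right 3 to N, up 1 to J, left 1 to I, up 1 to C, right 1 to D — 10 moves in all.
Check: all 11 open cells covered.

B -> A -> F -> K -> L -> M -> N -> J -> I -> C -> D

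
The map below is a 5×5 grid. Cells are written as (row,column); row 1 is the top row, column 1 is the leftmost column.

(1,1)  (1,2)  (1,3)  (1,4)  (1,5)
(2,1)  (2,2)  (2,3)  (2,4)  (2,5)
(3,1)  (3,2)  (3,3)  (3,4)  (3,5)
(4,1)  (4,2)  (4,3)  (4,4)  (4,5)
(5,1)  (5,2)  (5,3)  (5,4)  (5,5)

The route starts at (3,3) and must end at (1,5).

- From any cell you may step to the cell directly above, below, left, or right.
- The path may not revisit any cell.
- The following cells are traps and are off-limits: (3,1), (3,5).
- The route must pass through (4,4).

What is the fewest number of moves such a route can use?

Any route passes through (4,4) somewhere between (3,3) and (1,5). Summing Manhattan distances along the two legs ((3,3) → (4,4) → (1,5)) gives a lower bound of 2 + 4 = 6 moves.
A route of 6 moves achieves this: (3,3) → (4,3) → (4,4) → (3,4) → (2,4) → (1,4) → (1,5).
Since 6 matches the lower bound, it is optimal.

6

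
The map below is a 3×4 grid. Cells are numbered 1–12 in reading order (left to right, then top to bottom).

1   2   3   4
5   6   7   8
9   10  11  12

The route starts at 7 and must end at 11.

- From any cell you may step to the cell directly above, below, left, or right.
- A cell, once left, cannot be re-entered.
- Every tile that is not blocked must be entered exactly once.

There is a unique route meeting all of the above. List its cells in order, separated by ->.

Need to visit all 12 open cells exactly once, starting at 7 and ending at 11.
Cell 1 has only two open neighbours (5 and 2), so the path must pass straight through it: one of those is the cell it's entered from and the other is where it exits.
Route from 7: left to 6, down to 10, left to 9, 2× up (reaching 1), 3× right (reaching 4), 2× down (reaching 12), left to 11 — 11 moves in all.
Check: all 12 open cells covered.

7 -> 6 -> 10 -> 9 -> 5 -> 1 -> 2 -> 3 -> 4 -> 8 -> 12 -> 11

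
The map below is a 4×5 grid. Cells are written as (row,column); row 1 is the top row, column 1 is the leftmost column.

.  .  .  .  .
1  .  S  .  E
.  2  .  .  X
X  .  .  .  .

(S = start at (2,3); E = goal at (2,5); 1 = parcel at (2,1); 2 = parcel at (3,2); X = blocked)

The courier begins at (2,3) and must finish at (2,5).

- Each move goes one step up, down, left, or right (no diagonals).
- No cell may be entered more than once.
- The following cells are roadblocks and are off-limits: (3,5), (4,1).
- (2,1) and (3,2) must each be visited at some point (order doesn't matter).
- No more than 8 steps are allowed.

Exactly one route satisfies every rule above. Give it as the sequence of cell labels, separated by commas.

The budget equals the shortest possible length, so every move has to be on a shortest route through the required cells.
Route from (2,3): 2× left (reaching (2,1)), down to (3,1), 3× right (reaching (3,4)), up to (2,4), right to (2,5) — 8 moves in all.
Check: all required cells visited; 8 ≤ 8 moves.

(2,3), (2,2), (2,1), (3,1), (3,2), (3,3), (3,4), (2,4), (2,5)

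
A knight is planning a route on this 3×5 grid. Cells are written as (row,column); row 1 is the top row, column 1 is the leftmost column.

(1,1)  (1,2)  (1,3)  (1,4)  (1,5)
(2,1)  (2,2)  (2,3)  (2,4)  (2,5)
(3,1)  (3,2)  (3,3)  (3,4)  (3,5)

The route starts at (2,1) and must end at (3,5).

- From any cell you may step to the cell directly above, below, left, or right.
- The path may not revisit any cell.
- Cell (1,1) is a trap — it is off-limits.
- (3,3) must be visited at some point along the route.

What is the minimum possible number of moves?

Any route passes through (3,3) somewhere between (2,1) and (3,5). Summing Manhattan distances along the two legs ((2,1) → (3,3) → (3,5)) gives a lower bound of 3 + 2 = 5 moves.
A route of 5 moves achieves this: (2,1) → (3,1) → (3,2) → (3,3) → (3,4) → (3,5).
Since 5 matches the lower bound, it is optimal.

5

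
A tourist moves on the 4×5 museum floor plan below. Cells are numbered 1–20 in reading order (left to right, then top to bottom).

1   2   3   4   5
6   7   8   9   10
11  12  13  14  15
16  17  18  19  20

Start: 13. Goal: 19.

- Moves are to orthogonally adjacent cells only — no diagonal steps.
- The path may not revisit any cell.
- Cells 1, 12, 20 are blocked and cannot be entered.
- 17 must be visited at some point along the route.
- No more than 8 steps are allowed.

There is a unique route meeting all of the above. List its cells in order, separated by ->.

13 -> 8 -> 7 -> 6 -> 11 -> 16 -> 17 -> 18 -> 19

Any route must reach 17 and still end at 19 within 8 moves, so the order of the required stops is forced.
Route from 13: up 1 to 8, left 2 to 6, down 2 to 16, right 3 to 19 — 8 moves in all.
Check: all required cells visited; 8 ≤ 8 moves.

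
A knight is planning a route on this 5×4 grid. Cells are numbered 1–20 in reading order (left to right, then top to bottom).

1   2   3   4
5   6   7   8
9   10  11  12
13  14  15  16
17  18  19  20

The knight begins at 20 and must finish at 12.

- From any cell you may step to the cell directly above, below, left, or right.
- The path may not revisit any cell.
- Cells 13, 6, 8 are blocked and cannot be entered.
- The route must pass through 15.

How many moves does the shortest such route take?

Any route passes through 15 somewhere between 20 and 12. Summing Manhattan distances along the two legs (20 → 15 → 12) gives a lower bound of 2 + 2 = 4 moves.
A route of 4 moves achieves this: 20 → 16 → 15 → 11 → 12.
Since 4 matches the lower bound, it is optimal.

4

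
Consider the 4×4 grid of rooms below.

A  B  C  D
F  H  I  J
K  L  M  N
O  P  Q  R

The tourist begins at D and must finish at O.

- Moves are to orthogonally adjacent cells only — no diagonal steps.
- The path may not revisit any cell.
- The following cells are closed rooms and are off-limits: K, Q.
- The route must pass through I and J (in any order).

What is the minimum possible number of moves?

6

Any route passes through I and J in some order between D and O. Summing Manhattan distances along each leg and taking the cheapest ordering (D → J → I → O) gives a lower bound of 1 + 1 + 4 = 6 moves.
A route of 6 moves achieves this: D → J → I → M → L → P → O.
Since 6 matches the lower bound, it is optimal.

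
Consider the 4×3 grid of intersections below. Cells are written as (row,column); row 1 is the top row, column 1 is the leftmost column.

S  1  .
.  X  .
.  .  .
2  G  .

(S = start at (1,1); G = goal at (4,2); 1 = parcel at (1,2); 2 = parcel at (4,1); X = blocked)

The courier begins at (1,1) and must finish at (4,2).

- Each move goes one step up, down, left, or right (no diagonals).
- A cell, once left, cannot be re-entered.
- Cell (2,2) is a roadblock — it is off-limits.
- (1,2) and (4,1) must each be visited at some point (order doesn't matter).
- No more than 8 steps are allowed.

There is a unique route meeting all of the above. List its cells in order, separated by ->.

(1,1) -> (1,2) -> (1,3) -> (2,3) -> (3,3) -> (3,2) -> (3,1) -> (4,1) -> (4,2)

The 8-move cap with required stops at (1,2), (4,1) leaves no slack for detours.
Route from (1,1): 2× right (reaching (1,3)), 2× down (reaching (3,3)), 2× left (reaching (3,1)), down to (4,1), right to (4,2) — 8 moves in all.
Check: all required cells visited; 8 ≤ 8 moves.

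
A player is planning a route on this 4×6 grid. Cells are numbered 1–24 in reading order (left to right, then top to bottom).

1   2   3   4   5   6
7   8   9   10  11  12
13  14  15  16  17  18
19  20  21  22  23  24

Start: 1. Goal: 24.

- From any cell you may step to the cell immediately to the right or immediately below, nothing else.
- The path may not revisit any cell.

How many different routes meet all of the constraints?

A right/down-only route from 1 to 24 makes exactly 3 down-moves and 5 right-moves in some order.
With no other constraints that would be C(8,3) = 56 routes.
That gives 56 routes.

56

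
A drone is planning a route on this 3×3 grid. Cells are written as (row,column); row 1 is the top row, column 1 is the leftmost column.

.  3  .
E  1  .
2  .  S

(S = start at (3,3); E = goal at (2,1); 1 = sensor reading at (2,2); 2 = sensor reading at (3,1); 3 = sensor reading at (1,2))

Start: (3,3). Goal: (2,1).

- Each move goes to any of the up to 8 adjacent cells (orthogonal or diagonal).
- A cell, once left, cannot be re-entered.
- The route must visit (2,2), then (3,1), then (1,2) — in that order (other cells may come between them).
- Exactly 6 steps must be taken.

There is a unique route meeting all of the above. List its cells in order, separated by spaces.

(3,3) (2,2) (3,1) (3,2) (2,3) (1,2) (2,1)

The waypoints must appear in the order (2,2), (3,1), (1,2), with no cell reused.
Route from (3,3): up-left to (2,2), down-left to (3,1), right to (3,2), up-right to (2,3), up-left to (1,2), down-left to (2,1) — 6 moves in all.
Check: order respected (1 at step 1, 2 at step 2, 3 at step 5); 6 moves as required.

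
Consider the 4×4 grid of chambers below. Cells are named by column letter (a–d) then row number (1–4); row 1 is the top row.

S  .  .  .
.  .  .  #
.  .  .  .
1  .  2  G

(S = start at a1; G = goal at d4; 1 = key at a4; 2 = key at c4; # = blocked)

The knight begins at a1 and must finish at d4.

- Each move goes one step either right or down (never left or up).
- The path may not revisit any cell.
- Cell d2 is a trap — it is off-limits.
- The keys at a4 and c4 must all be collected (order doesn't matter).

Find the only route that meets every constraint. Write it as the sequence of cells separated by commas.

a1, a2, a3, a4, b4, c4, d4

Moves only go right or down, so the column and row indices never decrease.
Route from a1: down 3 to a4, right 3 to d4 — 6 moves in all.
Check: all required cells visited.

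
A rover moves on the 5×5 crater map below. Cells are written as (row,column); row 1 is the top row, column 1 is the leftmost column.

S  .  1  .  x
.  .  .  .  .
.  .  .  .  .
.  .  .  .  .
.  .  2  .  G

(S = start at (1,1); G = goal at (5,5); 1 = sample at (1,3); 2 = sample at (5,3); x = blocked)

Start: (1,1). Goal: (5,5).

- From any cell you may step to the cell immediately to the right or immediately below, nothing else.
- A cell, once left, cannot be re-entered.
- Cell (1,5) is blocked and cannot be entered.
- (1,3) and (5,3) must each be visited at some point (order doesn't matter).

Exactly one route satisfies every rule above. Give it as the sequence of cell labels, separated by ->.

(1,1) -> (1,2) -> (1,3) -> (2,3) -> (3,3) -> (4,3) -> (5,3) -> (5,4) -> (5,5)

Moves only go right or down, so the column and row indices never decrease.
Route from (1,1): right 2 to (1,3), down 4 to (5,3), right 2 to (5,5) — 8 moves in all.
Check: all required cells visited.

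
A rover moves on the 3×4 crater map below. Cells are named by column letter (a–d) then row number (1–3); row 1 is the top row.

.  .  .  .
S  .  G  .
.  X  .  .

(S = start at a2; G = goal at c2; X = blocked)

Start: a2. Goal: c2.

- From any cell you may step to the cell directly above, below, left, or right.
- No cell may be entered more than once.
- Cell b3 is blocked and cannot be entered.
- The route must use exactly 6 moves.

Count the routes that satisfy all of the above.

2

Need simple routes of exactly 6 moves from a2 to c2 (Manhattan distance 2, so 2 moves are spent on a detour and 2 undoing it).
Enumerating: a2 a1 b1 c1 d1 d2 c2 | a2 b2 b1 c1 d1 d2 c2.
That gives 2 routes.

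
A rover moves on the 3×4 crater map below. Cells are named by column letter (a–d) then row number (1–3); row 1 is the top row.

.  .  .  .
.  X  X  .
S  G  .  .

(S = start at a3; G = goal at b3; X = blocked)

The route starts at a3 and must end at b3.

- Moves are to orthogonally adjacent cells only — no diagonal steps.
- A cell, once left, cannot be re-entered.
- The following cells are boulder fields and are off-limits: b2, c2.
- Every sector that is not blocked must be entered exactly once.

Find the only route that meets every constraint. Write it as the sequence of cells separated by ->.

a3 -> a2 -> a1 -> b1 -> c1 -> d1 -> d2 -> d3 -> c3 -> b3

Need to visit all 10 open cells exactly once, starting at a3 and ending at b3.
Cell d2 has only two open neighbours (d1 and d3), so the path must pass straight through it: one of those is the cell it's entered from and the other is where it exits.
Route from a3: up 2 to a1, right 3 to d1, down 2 to d3, left 2 to b3 — 9 moves in all.
Check: all 10 open cells covered.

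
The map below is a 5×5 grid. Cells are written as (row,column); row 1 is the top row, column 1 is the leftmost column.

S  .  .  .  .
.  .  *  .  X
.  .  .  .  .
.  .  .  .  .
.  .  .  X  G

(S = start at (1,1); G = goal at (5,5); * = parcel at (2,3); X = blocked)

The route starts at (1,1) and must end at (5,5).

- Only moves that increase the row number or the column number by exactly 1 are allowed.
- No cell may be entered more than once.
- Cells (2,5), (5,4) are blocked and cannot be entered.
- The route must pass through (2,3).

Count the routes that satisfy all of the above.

15

A right/down-only route from (1,1) to (5,5) makes exactly 4 down-moves and 4 right-moves in some order.
With no other constraints that would be C(8,4) = 70 routes.
Split at (2,3) and multiply the segment counts (each segment already excludes blocked cells): (1,1)→(2,3): 3; (2,3)→(5,5): 5; product = 15.
That gives 15 routes.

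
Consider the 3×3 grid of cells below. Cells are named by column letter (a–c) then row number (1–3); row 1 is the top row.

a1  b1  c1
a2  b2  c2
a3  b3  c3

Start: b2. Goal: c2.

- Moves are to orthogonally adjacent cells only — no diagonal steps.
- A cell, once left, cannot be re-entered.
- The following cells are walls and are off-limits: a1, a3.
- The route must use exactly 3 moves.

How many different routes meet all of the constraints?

2

Need simple routes of exactly 3 moves from b2 to c2 (Manhattan distance 1, so 1 moves are spent on a detour and 1 undoing it).
Enumerating: b2 b1 c1 c2 | b2 b3 c3 c2.
That gives 2 routes.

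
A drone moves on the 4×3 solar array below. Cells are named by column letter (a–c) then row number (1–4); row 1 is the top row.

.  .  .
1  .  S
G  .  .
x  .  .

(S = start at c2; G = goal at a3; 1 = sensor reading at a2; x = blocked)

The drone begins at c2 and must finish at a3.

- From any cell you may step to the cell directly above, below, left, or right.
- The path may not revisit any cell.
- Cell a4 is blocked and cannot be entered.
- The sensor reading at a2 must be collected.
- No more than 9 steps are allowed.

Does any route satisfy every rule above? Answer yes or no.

yes

One route that works: c2 → b2 → a2 → a3.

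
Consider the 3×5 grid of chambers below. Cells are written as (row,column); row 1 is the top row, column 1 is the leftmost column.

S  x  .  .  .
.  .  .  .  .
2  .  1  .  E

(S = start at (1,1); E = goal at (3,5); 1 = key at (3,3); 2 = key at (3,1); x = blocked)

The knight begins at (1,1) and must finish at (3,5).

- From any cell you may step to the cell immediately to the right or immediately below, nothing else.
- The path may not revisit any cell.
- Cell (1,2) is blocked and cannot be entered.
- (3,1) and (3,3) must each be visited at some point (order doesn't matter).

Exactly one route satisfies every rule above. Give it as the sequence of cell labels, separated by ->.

Moves only go right or down, so the column and row indices never decrease.
Route from (1,1): down 2 to (3,1), right 4 to (3,5) — 6 moves in all.
Check: all required cells visited.

(1,1) -> (2,1) -> (3,1) -> (3,2) -> (3,3) -> (3,4) -> (3,5)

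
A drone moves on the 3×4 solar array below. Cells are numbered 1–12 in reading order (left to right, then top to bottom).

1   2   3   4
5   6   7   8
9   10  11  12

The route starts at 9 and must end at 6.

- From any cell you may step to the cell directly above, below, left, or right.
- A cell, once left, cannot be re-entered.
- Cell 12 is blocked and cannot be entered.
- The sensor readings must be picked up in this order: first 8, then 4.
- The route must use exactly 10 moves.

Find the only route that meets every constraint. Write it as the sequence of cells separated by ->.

The waypoints must appear in the order 8, 4, with no cell reused.
Route from 9: 2× right (reaching 11), up to 7, right to 8, up to 4, 3× left (reaching 1), down to 5, right to 6 — 10 moves in all.
Check: order respected (8 at step 4, 4 at step 5); 10 moves as required.

9 -> 10 -> 11 -> 7 -> 8 -> 4 -> 3 -> 2 -> 1 -> 5 -> 6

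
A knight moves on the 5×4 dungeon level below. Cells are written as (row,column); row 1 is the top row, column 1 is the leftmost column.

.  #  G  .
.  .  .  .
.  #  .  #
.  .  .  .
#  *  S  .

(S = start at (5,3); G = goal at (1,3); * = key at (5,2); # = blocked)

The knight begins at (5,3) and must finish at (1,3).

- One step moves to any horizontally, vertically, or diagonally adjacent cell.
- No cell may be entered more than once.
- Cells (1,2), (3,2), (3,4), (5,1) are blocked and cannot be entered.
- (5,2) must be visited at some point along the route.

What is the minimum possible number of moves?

5

Any route passes through (5,2) somewhere between (5,3) and (1,3). Summing Chebyshev distances along the two legs ((5,3) → (5,2) → (1,3)) gives a lower bound of 1 + 4 = 5 moves.
A route of 5 moves achieves this: (5,3) → (5,2) → (4,1) → (3,1) → (2,2) → (1,3).
Since 5 matches the lower bound, it is optimal.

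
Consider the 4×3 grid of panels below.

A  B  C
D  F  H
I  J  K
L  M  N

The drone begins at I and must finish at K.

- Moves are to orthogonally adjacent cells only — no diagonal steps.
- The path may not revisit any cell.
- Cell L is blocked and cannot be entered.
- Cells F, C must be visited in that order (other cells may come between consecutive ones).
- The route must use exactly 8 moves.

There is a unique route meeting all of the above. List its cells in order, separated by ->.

The waypoints must appear in the order F, C, with no cell reused.
Route from I: right 1 to J, up 1 to F, left 1 to D, up 1 to A, right 2 to C, down 2 to K — 8 moves in all.
Check: order respected (F at step 2, C at step 6); 8 moves as required.

I -> J -> F -> D -> A -> B -> C -> H -> K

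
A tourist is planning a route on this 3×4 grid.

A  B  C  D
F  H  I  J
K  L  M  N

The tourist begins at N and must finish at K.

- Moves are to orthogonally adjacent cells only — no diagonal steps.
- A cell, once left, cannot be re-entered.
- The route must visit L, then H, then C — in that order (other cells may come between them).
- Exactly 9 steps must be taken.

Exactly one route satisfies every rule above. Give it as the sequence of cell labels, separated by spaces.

N M L H I C B A F K

The waypoints must appear in the order L, H, C, with no cell reused.
Route from N: 2× left (reaching L), up to H, right to I, up to C, 2× left (reaching A), 2× down (reaching K) — 9 moves in all.
Check: order respected (L at step 2, H at step 3, C at step 5); 9 moves as required.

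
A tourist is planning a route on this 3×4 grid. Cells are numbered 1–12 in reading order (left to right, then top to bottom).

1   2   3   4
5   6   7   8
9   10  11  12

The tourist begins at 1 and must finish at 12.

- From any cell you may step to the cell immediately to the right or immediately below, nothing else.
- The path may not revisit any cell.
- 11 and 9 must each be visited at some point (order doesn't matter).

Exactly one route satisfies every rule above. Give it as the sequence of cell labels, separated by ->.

1 -> 5 -> 9 -> 10 -> 11 -> 12

Moves only go right or down, so the column and row indices never decrease.
Route from 1: 2× down (reaching 9), 3× right (reaching 12) — 5 moves in all.
Check: all required cells visited.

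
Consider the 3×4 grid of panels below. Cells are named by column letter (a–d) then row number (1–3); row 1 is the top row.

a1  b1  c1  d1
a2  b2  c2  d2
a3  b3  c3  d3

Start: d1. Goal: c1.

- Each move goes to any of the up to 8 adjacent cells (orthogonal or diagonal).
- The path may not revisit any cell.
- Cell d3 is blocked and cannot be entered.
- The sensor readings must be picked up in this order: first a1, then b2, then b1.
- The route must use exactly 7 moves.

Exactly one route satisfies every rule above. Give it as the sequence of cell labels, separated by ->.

The waypoints must appear in the order a1, b2, b1, with no cell reused.
Route from d1: 2× down-left (reaching b3), up-left to a2, up to a1, down-right to b2, up to b1, right to c1 — 7 moves in all.
Check: order respected (a1 at step 4, b2 at step 5, b1 at step 6); 7 moves as required.

d1 -> c2 -> b3 -> a2 -> a1 -> b2 -> b1 -> c1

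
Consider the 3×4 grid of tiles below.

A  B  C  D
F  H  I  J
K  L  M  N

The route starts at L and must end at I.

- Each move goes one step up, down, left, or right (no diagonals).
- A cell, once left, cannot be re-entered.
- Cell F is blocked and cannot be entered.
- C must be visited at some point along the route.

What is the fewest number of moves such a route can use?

4

Any route passes through C somewhere between L and I. Summing Manhattan distances along the two legs (L → C → I) gives a lower bound of 3 + 1 = 4 moves.
A route of 4 moves achieves this: L → H → B → C → I.
Since 4 matches the lower bound, it is optimal.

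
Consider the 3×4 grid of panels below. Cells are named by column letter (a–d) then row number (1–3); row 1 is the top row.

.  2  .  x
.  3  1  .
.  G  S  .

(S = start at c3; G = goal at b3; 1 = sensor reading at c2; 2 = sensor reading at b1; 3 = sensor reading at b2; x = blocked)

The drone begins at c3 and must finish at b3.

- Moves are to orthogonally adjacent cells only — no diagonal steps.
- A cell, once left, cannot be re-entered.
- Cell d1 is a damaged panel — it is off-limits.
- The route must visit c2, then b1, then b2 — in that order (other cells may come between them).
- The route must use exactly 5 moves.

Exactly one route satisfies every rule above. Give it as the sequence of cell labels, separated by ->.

c3 -> c2 -> c1 -> b1 -> b2 -> b3

The waypoints must appear in the order c2, b1, b2, with no cell reused.
Route from c3: up 2 to c1, left 1 to b1, down 2 to b3 — 5 moves in all.
Check: order respected (1 at step 1, 2 at step 3, 3 at step 4); 5 moves as required.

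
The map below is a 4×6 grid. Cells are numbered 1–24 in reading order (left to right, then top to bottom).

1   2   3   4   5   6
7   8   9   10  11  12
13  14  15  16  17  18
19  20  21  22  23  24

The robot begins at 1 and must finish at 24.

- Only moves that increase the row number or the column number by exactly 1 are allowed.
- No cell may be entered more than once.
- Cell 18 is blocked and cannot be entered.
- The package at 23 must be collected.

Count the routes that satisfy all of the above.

35

A right/down-only route from 1 to 24 makes exactly 3 down-moves and 5 right-moves in some order.
With no other constraints that would be C(8,3) = 56 routes.
Split at 23 and multiply the segment counts (each segment already excludes blocked cells): 1→23: 35; 23→24: 1; product = 35.
That gives 35 routes.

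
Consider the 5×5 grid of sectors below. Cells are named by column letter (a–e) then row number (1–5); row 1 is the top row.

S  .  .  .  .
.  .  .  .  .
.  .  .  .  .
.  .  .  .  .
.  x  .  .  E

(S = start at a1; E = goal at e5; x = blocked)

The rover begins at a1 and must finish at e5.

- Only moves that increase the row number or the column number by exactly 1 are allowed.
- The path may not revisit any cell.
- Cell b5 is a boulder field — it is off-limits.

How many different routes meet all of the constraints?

A right/down-only route from a1 to e5 makes exactly 4 down-moves and 4 right-moves in some order.
With no other constraints that would be C(8,4) = 70 routes.
Subtract routes through each blocked cell (inclusion–exclusion for overlaps): − through b5: 5 → 65.
That gives 65 routes.

65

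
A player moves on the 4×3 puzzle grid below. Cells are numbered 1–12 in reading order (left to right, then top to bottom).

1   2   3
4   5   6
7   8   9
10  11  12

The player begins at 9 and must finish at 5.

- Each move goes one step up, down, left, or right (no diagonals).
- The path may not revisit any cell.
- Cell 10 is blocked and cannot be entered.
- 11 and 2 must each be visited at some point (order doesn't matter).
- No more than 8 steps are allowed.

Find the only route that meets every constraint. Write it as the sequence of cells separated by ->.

The budget equals the shortest possible length, so every move has to be on a shortest route through the required cells.
Route from 9: down to 12, left to 11, up to 8, left to 7, 2× up (reaching 1), right to 2, down to 5 — 8 moves in all.
Check: all required cells visited; 8 ≤ 8 moves.

9 -> 12 -> 11 -> 8 -> 7 -> 4 -> 1 -> 2 -> 5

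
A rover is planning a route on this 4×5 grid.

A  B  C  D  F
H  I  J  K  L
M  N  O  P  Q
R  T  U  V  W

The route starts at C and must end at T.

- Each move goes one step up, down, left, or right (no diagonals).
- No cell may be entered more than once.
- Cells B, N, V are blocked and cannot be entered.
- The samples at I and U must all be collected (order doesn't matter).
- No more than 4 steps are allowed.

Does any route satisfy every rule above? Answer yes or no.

no

Even ignoring the no-revisit rule, getting from C to T, taking the cheapest ordering C → I → U → T needs at least 2 + 3 + 1 = 6 moves (Manhattan distance per leg), which exceeds the 4-move limit.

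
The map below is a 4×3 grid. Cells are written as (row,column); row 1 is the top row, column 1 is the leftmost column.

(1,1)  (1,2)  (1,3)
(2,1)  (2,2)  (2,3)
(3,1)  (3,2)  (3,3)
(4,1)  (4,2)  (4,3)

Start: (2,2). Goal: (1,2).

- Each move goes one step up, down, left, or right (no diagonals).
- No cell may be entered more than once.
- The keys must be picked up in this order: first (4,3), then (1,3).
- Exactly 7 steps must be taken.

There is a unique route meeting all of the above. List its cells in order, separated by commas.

(2,2), (3,2), (4,2), (4,3), (3,3), (2,3), (1,3), (1,2)

The waypoints must appear in the order (4,3), (1,3), with no cell reused.
Route from (2,2): 2× down (reaching (4,2)), right to (4,3), 3× up (reaching (1,3)), left to (1,2) — 7 moves in all.
Check: order respected ((4,3) at step 3, (1,3) at step 6); 7 moves as required.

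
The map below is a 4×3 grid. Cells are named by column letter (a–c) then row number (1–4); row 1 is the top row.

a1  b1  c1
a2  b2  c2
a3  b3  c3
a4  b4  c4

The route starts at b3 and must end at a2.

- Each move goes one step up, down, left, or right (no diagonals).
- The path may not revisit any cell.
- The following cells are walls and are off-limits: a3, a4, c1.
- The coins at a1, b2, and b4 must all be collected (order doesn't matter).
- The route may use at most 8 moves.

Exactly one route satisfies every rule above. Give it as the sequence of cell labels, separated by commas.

b3, b4, c4, c3, c2, b2, b1, a1, a2

The budget equals the shortest possible length, so every move has to be on a shortest route through the required cells.
Route from b3: down 1 to b4, right 1 to c4, up 2 to c2, left 1 to b2, up 1 to b1, left 1 to a1, down 1 to a2 — 8 moves in all.
Check: all required cells visited; 8 ≤ 8 moves.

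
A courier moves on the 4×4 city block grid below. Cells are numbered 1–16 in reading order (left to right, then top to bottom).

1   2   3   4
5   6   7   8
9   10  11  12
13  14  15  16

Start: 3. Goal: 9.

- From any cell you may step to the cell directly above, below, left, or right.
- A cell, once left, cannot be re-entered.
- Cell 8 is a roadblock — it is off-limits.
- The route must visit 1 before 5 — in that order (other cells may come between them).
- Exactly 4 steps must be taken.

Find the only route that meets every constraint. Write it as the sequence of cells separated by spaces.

3 2 1 5 9

The waypoints must appear in the order 1, 5, with no cell reused.
Route from 3: 2× left (reaching 1), 2× down (reaching 9) — 4 moves in all.
Check: order respected (1 at step 2, 5 at step 3); 4 moves as required.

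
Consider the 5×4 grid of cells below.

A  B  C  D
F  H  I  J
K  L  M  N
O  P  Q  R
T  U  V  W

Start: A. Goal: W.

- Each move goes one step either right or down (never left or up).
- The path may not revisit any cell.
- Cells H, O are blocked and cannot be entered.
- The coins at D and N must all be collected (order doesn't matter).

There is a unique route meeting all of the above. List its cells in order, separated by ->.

A -> B -> C -> D -> J -> N -> R -> W

Moves only go right or down, so the column and row indices never decrease.
Route from A: 3× right (reaching D), 4× down (reaching W) — 7 moves in all.
Check: all required cells visited.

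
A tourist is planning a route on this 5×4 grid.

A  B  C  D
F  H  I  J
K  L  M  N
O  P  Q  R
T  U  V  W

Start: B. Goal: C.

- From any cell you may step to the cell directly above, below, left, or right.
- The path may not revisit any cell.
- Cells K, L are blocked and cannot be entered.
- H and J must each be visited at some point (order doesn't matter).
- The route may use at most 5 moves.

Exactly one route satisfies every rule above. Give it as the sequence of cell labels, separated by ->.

The budget equals the shortest possible length, so every move has to be on a shortest route through the required cells.
Route from B: down 1 to H, right 2 to J, up 1 to D, left 1 to C — 5 moves in all.
Check: all required cells visited; 5 ≤ 5 moves.

B -> H -> I -> J -> D -> C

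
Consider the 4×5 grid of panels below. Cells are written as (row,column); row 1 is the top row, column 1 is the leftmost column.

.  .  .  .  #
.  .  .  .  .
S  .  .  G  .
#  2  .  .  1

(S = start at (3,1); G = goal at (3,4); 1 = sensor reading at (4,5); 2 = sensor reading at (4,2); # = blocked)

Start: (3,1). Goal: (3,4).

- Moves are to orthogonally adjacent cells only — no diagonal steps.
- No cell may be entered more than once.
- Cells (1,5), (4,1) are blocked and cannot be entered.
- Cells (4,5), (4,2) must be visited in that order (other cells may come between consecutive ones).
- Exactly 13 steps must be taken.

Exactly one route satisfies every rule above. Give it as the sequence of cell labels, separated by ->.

The waypoints must appear in the order (4,5), (4,2), with no cell reused.
Route from (3,1): up 1 to (2,1), right 4 to (2,5), down 2 to (4,5), left 3 to (4,2), up 1 to (3,2), right 2 to (3,4) — 13 moves in all.
Check: order respected (1 at step 7, 2 at step 10); 13 moves as required.

(3,1) -> (2,1) -> (2,2) -> (2,3) -> (2,4) -> (2,5) -> (3,5) -> (4,5) -> (4,4) -> (4,3) -> (4,2) -> (3,2) -> (3,3) -> (3,4)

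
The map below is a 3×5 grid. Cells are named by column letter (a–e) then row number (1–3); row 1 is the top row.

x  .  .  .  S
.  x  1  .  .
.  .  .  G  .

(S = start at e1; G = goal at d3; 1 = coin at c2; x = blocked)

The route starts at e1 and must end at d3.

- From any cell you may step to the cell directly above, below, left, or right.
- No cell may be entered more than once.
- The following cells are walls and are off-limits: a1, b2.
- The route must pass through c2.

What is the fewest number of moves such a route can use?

5

Any route passes through c2 somewhere between e1 and d3. Summing Manhattan distances along the two legs (e1 → c2 → d3) gives a lower bound of 3 + 2 = 5 moves.
A route of 5 moves achieves this: e1 → e2 → d2 → c2 → c3 → d3.
Since 5 matches the lower bound, it is optimal.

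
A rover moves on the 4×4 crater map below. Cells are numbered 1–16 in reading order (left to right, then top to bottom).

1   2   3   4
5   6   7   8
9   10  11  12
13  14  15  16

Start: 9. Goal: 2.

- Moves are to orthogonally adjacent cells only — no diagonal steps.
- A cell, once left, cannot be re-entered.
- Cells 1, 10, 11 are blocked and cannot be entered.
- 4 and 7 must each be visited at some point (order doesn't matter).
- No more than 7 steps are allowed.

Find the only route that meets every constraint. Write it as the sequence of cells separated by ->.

9 -> 5 -> 6 -> 7 -> 8 -> 4 -> 3 -> 2

Any route must reach 4 and 7 and still end at 2 within 7 moves, so the order of the required stops is forced.
Route from 9: up 1 to 5, right 3 to 8, up 1 to 4, left 2 to 2 — 7 moves in all.
Check: all required cells visited; 7 ≤ 7 moves.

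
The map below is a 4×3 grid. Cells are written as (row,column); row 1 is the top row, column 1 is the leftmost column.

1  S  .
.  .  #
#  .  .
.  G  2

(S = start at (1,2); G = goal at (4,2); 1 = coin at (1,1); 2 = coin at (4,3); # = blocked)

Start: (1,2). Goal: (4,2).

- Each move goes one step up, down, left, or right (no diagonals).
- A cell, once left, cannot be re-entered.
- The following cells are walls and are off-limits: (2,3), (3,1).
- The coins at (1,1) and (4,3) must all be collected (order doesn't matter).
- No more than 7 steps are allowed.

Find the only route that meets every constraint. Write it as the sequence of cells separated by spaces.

(1,2) (1,1) (2,1) (2,2) (3,2) (3,3) (4,3) (4,2)

The 7-move cap with required stops at (1,1), (4,3) leaves no slack for detours.
Route from (1,2): left 1 to (1,1), down 1 to (2,1), right 1 to (2,2), down 1 to (3,2), right 1 to (3,3), down 1 to (4,3), left 1 to (4,2) — 7 moves in all.
Check: all required cells visited; 7 ≤ 7 moves.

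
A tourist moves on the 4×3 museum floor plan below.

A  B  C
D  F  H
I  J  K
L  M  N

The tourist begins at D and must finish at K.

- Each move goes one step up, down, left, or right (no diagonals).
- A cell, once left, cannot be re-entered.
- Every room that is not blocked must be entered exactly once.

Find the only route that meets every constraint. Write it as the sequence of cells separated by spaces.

Need to visit all 12 open cells exactly once, starting at D and ending at K.
Cell N has only two open neighbours (K and M), so the path must pass straight through it: one of those is the cell it's entered from and the other is where it exits.
Route from D: up to A, 2× right (reaching C), down to H, left to F, down to J, left to I, down to L, 2× right (reaching N), up to K — 11 moves in all.
Check: all 12 open cells covered.

D A B C H F J I L M N K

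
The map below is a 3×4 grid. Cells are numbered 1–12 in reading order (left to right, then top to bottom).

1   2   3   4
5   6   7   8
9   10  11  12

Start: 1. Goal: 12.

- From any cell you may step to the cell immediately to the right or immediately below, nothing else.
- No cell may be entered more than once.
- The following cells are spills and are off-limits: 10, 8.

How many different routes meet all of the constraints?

A right/down-only route from 1 to 12 makes exactly 2 down-moves and 3 right-moves in some order.
With no other constraints that would be C(5,2) = 10 routes.
Subtract routes through each blocked cell (inclusion–exclusion for overlaps): − through 8: 4 − through 10: 3 → 3.
That gives 3 routes.

3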